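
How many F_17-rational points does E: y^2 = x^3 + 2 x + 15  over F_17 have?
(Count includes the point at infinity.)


For each x in F_17, count y with y^2 = x^3 + 2 x + 15 mod 17:
  x = 0: RHS = 15, y in [7, 10]  -> 2 point(s)
  x = 1: RHS = 1, y in [1, 16]  -> 2 point(s)
  x = 4: RHS = 2, y in [6, 11]  -> 2 point(s)
  x = 7: RHS = 15, y in [7, 10]  -> 2 point(s)
  x = 8: RHS = 16, y in [4, 13]  -> 2 point(s)
  x = 10: RHS = 15, y in [7, 10]  -> 2 point(s)
  x = 11: RHS = 8, y in [5, 12]  -> 2 point(s)
  x = 12: RHS = 16, y in [4, 13]  -> 2 point(s)
  x = 14: RHS = 16, y in [4, 13]  -> 2 point(s)
Affine points: 18. Add the point at infinity: total = 19.

#E(F_17) = 19


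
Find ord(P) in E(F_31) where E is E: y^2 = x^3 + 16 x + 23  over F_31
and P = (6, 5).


Compute successive multiples of P until we hit O:
  1P = (6, 5)
  2P = (19, 26)
  3P = (22, 24)
  4P = (21, 14)
  5P = (18, 25)
  6P = (27, 22)
  7P = (26, 29)
  8P = (24, 23)
  ... (continuing to 19P)
  19P = O

ord(P) = 19


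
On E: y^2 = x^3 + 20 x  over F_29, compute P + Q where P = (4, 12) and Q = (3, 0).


P != Q, so use the chord formula.
s = (y2 - y1) / (x2 - x1) = (17) / (28) mod 29 = 12
x3 = s^2 - x1 - x2 mod 29 = 12^2 - 4 - 3 = 21
y3 = s (x1 - x3) - y1 mod 29 = 12 * (4 - 21) - 12 = 16

P + Q = (21, 16)


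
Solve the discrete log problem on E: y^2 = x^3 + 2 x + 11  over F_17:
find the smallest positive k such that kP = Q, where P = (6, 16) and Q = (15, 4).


Enumerate multiples of P until we hit Q = (15, 4):
  1P = (6, 16)
  2P = (4, 10)
  3P = (16, 5)
  4P = (11, 15)
  5P = (15, 13)
  6P = (15, 4)
Match found at i = 6.

k = 6


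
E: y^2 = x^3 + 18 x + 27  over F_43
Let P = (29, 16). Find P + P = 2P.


Doubling: s = (3 x1^2 + a) / (2 y1)
s = (3*29^2 + 18) / (2*16) mod 43 = 27
x3 = s^2 - 2 x1 mod 43 = 27^2 - 2*29 = 26
y3 = s (x1 - x3) - y1 mod 43 = 27 * (29 - 26) - 16 = 22

2P = (26, 22)


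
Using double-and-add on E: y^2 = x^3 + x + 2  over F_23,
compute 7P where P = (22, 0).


k = 7 = 111_2 (binary, LSB first: 111)
Double-and-add from P = (22, 0):
  bit 0 = 1: acc = O + (22, 0) = (22, 0)
  bit 1 = 1: acc = (22, 0) + O = (22, 0)
  bit 2 = 1: acc = (22, 0) + O = (22, 0)

7P = (22, 0)


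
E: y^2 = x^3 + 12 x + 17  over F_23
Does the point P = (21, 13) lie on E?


Check whether y^2 = x^3 + 12 x + 17 (mod 23) for (x, y) = (21, 13).
LHS: y^2 = 13^2 mod 23 = 8
RHS: x^3 + 12 x + 17 = 21^3 + 12*21 + 17 mod 23 = 8
LHS = RHS

Yes, on the curve


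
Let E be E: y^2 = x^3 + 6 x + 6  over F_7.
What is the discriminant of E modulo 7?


4 a^3 + 27 b^2 = 4*6^3 + 27*6^2 = 864 + 972 = 1836
Delta = -16 * (1836) = -29376
Delta mod 7 = 3

Delta = 3 (mod 7)


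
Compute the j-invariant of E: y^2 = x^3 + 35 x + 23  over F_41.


Delta = -16(4 a^3 + 27 b^2) mod 41 = 13
-1728 * (4 a)^3 = -1728 * (4*35)^3 mod 41 = 1
j = 1 * 13^(-1) mod 41 = 19

j = 19 (mod 41)


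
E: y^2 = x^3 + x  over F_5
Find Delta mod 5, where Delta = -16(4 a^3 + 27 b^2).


4 a^3 + 27 b^2 = 4*1^3 + 27*0^2 = 4 + 0 = 4
Delta = -16 * (4) = -64
Delta mod 5 = 1

Delta = 1 (mod 5)


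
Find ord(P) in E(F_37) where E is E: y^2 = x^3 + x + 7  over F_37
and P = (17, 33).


Compute successive multiples of P until we hit O:
  1P = (17, 33)
  2P = (0, 28)
  3P = (27, 25)
  4P = (4, 1)
  5P = (26, 16)
  6P = (30, 8)
  7P = (18, 23)
  8P = (28, 3)
  ... (continuing to 44P)
  44P = O

ord(P) = 44


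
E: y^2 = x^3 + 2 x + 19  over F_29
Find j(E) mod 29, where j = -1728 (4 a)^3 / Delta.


Delta = -16(4 a^3 + 27 b^2) mod 29 = 20
-1728 * (4 a)^3 = -1728 * (4*2)^3 mod 29 = 25
j = 25 * 20^(-1) mod 29 = 23

j = 23 (mod 29)


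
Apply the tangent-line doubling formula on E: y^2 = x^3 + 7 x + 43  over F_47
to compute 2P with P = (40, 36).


Doubling: s = (3 x1^2 + a) / (2 y1)
s = (3*40^2 + 7) / (2*36) mod 47 = 40
x3 = s^2 - 2 x1 mod 47 = 40^2 - 2*40 = 16
y3 = s (x1 - x3) - y1 mod 47 = 40 * (40 - 16) - 36 = 31

2P = (16, 31)


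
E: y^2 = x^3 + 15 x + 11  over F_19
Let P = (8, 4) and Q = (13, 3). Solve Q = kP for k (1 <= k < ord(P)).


Enumerate multiples of P until we hit Q = (13, 3):
  1P = (8, 4)
  2P = (9, 1)
  3P = (11, 5)
  4P = (17, 12)
  5P = (3, 11)
  6P = (13, 3)
Match found at i = 6.

k = 6


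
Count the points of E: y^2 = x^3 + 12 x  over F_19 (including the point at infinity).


For each x in F_19, count y with y^2 = x^3 + 12 x + 0 mod 19:
  x = 0: RHS = 0, y in [0]  -> 1 point(s)
  x = 3: RHS = 6, y in [5, 14]  -> 2 point(s)
  x = 4: RHS = 17, y in [6, 13]  -> 2 point(s)
  x = 7: RHS = 9, y in [3, 16]  -> 2 point(s)
  x = 8: RHS = 0, y in [0]  -> 1 point(s)
  x = 9: RHS = 1, y in [1, 18]  -> 2 point(s)
  x = 11: RHS = 0, y in [0]  -> 1 point(s)
  x = 13: RHS = 16, y in [4, 15]  -> 2 point(s)
  x = 14: RHS = 5, y in [9, 10]  -> 2 point(s)
  x = 17: RHS = 6, y in [5, 14]  -> 2 point(s)
  x = 18: RHS = 6, y in [5, 14]  -> 2 point(s)
Affine points: 19. Add the point at infinity: total = 20.

#E(F_19) = 20


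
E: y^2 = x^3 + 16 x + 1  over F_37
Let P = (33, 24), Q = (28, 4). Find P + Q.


P != Q, so use the chord formula.
s = (y2 - y1) / (x2 - x1) = (17) / (32) mod 37 = 4
x3 = s^2 - x1 - x2 mod 37 = 4^2 - 33 - 28 = 29
y3 = s (x1 - x3) - y1 mod 37 = 4 * (33 - 29) - 24 = 29

P + Q = (29, 29)


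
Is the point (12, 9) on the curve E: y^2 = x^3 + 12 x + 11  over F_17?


Check whether y^2 = x^3 + 12 x + 11 (mod 17) for (x, y) = (12, 9).
LHS: y^2 = 9^2 mod 17 = 13
RHS: x^3 + 12 x + 11 = 12^3 + 12*12 + 11 mod 17 = 13
LHS = RHS

Yes, on the curve


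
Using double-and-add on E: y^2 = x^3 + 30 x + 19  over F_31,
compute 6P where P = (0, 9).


k = 6 = 110_2 (binary, LSB first: 011)
Double-and-add from P = (0, 9):
  bit 0 = 0: acc unchanged = O
  bit 1 = 1: acc = O + (20, 30) = (20, 30)
  bit 2 = 1: acc = (20, 30) + (16, 21) = (2, 26)

6P = (2, 26)


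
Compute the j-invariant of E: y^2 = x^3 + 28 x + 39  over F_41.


Delta = -16(4 a^3 + 27 b^2) mod 41 = 13
-1728 * (4 a)^3 = -1728 * (4*28)^3 mod 41 = 32
j = 32 * 13^(-1) mod 41 = 34

j = 34 (mod 41)


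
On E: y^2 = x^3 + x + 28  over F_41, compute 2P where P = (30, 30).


Doubling: s = (3 x1^2 + a) / (2 y1)
s = (3*30^2 + 1) / (2*30) mod 41 = 17
x3 = s^2 - 2 x1 mod 41 = 17^2 - 2*30 = 24
y3 = s (x1 - x3) - y1 mod 41 = 17 * (30 - 24) - 30 = 31

2P = (24, 31)


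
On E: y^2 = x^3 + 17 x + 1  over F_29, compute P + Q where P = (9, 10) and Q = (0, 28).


P != Q, so use the chord formula.
s = (y2 - y1) / (x2 - x1) = (18) / (20) mod 29 = 27
x3 = s^2 - x1 - x2 mod 29 = 27^2 - 9 - 0 = 24
y3 = s (x1 - x3) - y1 mod 29 = 27 * (9 - 24) - 10 = 20

P + Q = (24, 20)


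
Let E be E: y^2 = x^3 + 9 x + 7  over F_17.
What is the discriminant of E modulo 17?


4 a^3 + 27 b^2 = 4*9^3 + 27*7^2 = 2916 + 1323 = 4239
Delta = -16 * (4239) = -67824
Delta mod 17 = 6

Delta = 6 (mod 17)


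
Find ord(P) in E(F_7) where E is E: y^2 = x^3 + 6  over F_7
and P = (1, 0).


Compute successive multiples of P until we hit O:
  1P = (1, 0)
  2P = O

ord(P) = 2


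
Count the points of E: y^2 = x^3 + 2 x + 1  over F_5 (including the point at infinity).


For each x in F_5, count y with y^2 = x^3 + 2 x + 1 mod 5:
  x = 0: RHS = 1, y in [1, 4]  -> 2 point(s)
  x = 1: RHS = 4, y in [2, 3]  -> 2 point(s)
  x = 3: RHS = 4, y in [2, 3]  -> 2 point(s)
Affine points: 6. Add the point at infinity: total = 7.

#E(F_5) = 7


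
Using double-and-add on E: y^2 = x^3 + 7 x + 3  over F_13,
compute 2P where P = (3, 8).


k = 2 = 10_2 (binary, LSB first: 01)
Double-and-add from P = (3, 8):
  bit 0 = 0: acc unchanged = O
  bit 1 = 1: acc = O + (4, 11) = (4, 11)

2P = (4, 11)


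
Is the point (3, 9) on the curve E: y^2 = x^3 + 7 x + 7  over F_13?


Check whether y^2 = x^3 + 7 x + 7 (mod 13) for (x, y) = (3, 9).
LHS: y^2 = 9^2 mod 13 = 3
RHS: x^3 + 7 x + 7 = 3^3 + 7*3 + 7 mod 13 = 3
LHS = RHS

Yes, on the curve


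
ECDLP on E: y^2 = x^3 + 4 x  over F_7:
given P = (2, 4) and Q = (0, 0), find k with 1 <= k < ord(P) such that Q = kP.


Enumerate multiples of P until we hit Q = (0, 0):
  1P = (2, 4)
  2P = (0, 0)
Match found at i = 2.

k = 2


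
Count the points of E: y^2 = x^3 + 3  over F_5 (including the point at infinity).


For each x in F_5, count y with y^2 = x^3 + 0 x + 3 mod 5:
  x = 1: RHS = 4, y in [2, 3]  -> 2 point(s)
  x = 2: RHS = 1, y in [1, 4]  -> 2 point(s)
  x = 3: RHS = 0, y in [0]  -> 1 point(s)
Affine points: 5. Add the point at infinity: total = 6.

#E(F_5) = 6


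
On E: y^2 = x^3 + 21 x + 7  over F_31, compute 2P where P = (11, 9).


Doubling: s = (3 x1^2 + a) / (2 y1)
s = (3*11^2 + 21) / (2*9) mod 31 = 11
x3 = s^2 - 2 x1 mod 31 = 11^2 - 2*11 = 6
y3 = s (x1 - x3) - y1 mod 31 = 11 * (11 - 6) - 9 = 15

2P = (6, 15)


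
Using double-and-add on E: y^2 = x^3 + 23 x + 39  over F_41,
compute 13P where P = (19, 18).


k = 13 = 1101_2 (binary, LSB first: 1011)
Double-and-add from P = (19, 18):
  bit 0 = 1: acc = O + (19, 18) = (19, 18)
  bit 1 = 0: acc unchanged = (19, 18)
  bit 2 = 1: acc = (19, 18) + (38, 5) = (9, 14)
  bit 3 = 1: acc = (9, 14) + (31, 30) = (10, 30)

13P = (10, 30)


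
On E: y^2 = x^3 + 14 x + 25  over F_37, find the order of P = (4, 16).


Compute successive multiples of P until we hit O:
  1P = (4, 16)
  2P = (17, 12)
  3P = (15, 13)
  4P = (30, 18)
  5P = (33, 33)
  6P = (34, 20)
  7P = (25, 33)
  8P = (35, 10)
  ... (continuing to 43P)
  43P = O

ord(P) = 43


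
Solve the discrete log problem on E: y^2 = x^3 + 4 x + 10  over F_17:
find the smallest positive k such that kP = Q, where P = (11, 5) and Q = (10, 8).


Enumerate multiples of P until we hit Q = (10, 8):
  1P = (11, 5)
  2P = (13, 10)
  3P = (12, 1)
  4P = (10, 8)
Match found at i = 4.

k = 4


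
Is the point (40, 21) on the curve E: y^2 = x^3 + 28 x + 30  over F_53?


Check whether y^2 = x^3 + 28 x + 30 (mod 53) for (x, y) = (40, 21).
LHS: y^2 = 21^2 mod 53 = 17
RHS: x^3 + 28 x + 30 = 40^3 + 28*40 + 30 mod 53 = 13
LHS != RHS

No, not on the curve


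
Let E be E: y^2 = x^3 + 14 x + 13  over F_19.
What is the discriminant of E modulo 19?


4 a^3 + 27 b^2 = 4*14^3 + 27*13^2 = 10976 + 4563 = 15539
Delta = -16 * (15539) = -248624
Delta mod 19 = 10

Delta = 10 (mod 19)


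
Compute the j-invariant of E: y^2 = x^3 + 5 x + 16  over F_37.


Delta = -16(4 a^3 + 27 b^2) mod 37 = 30
-1728 * (4 a)^3 = -1728 * (4*5)^3 mod 37 = 14
j = 14 * 30^(-1) mod 37 = 35

j = 35 (mod 37)


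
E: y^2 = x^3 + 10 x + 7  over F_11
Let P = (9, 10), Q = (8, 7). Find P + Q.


P != Q, so use the chord formula.
s = (y2 - y1) / (x2 - x1) = (8) / (10) mod 11 = 3
x3 = s^2 - x1 - x2 mod 11 = 3^2 - 9 - 8 = 3
y3 = s (x1 - x3) - y1 mod 11 = 3 * (9 - 3) - 10 = 8

P + Q = (3, 8)


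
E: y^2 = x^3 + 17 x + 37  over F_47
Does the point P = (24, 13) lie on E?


Check whether y^2 = x^3 + 17 x + 37 (mod 47) for (x, y) = (24, 13).
LHS: y^2 = 13^2 mod 47 = 28
RHS: x^3 + 17 x + 37 = 24^3 + 17*24 + 37 mod 47 = 28
LHS = RHS

Yes, on the curve


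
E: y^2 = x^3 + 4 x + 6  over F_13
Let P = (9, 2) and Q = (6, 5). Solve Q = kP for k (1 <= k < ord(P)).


Enumerate multiples of P until we hit Q = (6, 5):
  1P = (9, 2)
  2P = (8, 11)
  3P = (12, 12)
  4P = (6, 8)
  5P = (2, 10)
  6P = (11, 4)
  7P = (7, 0)
  8P = (11, 9)
  9P = (2, 3)
  10P = (6, 5)
Match found at i = 10.

k = 10


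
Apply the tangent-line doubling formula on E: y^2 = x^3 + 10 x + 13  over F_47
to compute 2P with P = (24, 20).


Doubling: s = (3 x1^2 + a) / (2 y1)
s = (3*24^2 + 10) / (2*20) mod 47 = 27
x3 = s^2 - 2 x1 mod 47 = 27^2 - 2*24 = 23
y3 = s (x1 - x3) - y1 mod 47 = 27 * (24 - 23) - 20 = 7

2P = (23, 7)


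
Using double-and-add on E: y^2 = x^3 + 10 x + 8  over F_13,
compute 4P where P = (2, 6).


k = 4 = 100_2 (binary, LSB first: 001)
Double-and-add from P = (2, 6):
  bit 0 = 0: acc unchanged = O
  bit 1 = 0: acc unchanged = O
  bit 2 = 1: acc = O + (2, 7) = (2, 7)

4P = (2, 7)


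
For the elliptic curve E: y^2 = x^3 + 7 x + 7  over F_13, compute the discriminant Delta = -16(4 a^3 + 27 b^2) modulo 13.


4 a^3 + 27 b^2 = 4*7^3 + 27*7^2 = 1372 + 1323 = 2695
Delta = -16 * (2695) = -43120
Delta mod 13 = 1

Delta = 1 (mod 13)


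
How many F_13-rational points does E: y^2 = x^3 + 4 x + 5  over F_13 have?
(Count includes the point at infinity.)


For each x in F_13, count y with y^2 = x^3 + 4 x + 5 mod 13:
  x = 1: RHS = 10, y in [6, 7]  -> 2 point(s)
  x = 7: RHS = 12, y in [5, 8]  -> 2 point(s)
  x = 8: RHS = 3, y in [4, 9]  -> 2 point(s)
  x = 9: RHS = 3, y in [4, 9]  -> 2 point(s)
  x = 12: RHS = 0, y in [0]  -> 1 point(s)
Affine points: 9. Add the point at infinity: total = 10.

#E(F_13) = 10


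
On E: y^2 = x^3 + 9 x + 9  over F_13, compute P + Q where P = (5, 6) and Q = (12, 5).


P != Q, so use the chord formula.
s = (y2 - y1) / (x2 - x1) = (12) / (7) mod 13 = 11
x3 = s^2 - x1 - x2 mod 13 = 11^2 - 5 - 12 = 0
y3 = s (x1 - x3) - y1 mod 13 = 11 * (5 - 0) - 6 = 10

P + Q = (0, 10)


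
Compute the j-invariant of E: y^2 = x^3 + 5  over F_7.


Delta = -16(4 a^3 + 27 b^2) mod 7 = 1
-1728 * (4 a)^3 = -1728 * (4*0)^3 mod 7 = 0
j = 0 * 1^(-1) mod 7 = 0

j = 0 (mod 7)


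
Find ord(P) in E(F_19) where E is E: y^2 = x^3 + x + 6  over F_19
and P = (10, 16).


Compute successive multiples of P until we hit O:
  1P = (10, 16)
  2P = (4, 6)
  3P = (12, 6)
  4P = (3, 6)
  5P = (3, 13)
  6P = (12, 13)
  7P = (4, 13)
  8P = (10, 3)
  ... (continuing to 9P)
  9P = O

ord(P) = 9


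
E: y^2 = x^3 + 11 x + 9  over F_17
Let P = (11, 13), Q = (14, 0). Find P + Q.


P != Q, so use the chord formula.
s = (y2 - y1) / (x2 - x1) = (4) / (3) mod 17 = 7
x3 = s^2 - x1 - x2 mod 17 = 7^2 - 11 - 14 = 7
y3 = s (x1 - x3) - y1 mod 17 = 7 * (11 - 7) - 13 = 15

P + Q = (7, 15)


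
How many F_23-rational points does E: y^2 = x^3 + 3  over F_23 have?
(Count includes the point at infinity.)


For each x in F_23, count y with y^2 = x^3 + 0 x + 3 mod 23:
  x = 0: RHS = 3, y in [7, 16]  -> 2 point(s)
  x = 1: RHS = 4, y in [2, 21]  -> 2 point(s)
  x = 5: RHS = 13, y in [6, 17]  -> 2 point(s)
  x = 6: RHS = 12, y in [9, 14]  -> 2 point(s)
  x = 7: RHS = 1, y in [1, 22]  -> 2 point(s)
  x = 8: RHS = 9, y in [3, 20]  -> 2 point(s)
  x = 11: RHS = 0, y in [0]  -> 1 point(s)
  x = 12: RHS = 6, y in [11, 12]  -> 2 point(s)
  x = 18: RHS = 16, y in [4, 19]  -> 2 point(s)
  x = 19: RHS = 8, y in [10, 13]  -> 2 point(s)
  x = 21: RHS = 18, y in [8, 15]  -> 2 point(s)
  x = 22: RHS = 2, y in [5, 18]  -> 2 point(s)
Affine points: 23. Add the point at infinity: total = 24.

#E(F_23) = 24


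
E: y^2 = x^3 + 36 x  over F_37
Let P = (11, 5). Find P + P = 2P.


Doubling: s = (3 x1^2 + a) / (2 y1)
s = (3*11^2 + 36) / (2*5) mod 37 = 14
x3 = s^2 - 2 x1 mod 37 = 14^2 - 2*11 = 26
y3 = s (x1 - x3) - y1 mod 37 = 14 * (11 - 26) - 5 = 7

2P = (26, 7)


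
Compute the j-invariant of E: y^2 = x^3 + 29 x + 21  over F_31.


Delta = -16(4 a^3 + 27 b^2) mod 31 = 30
-1728 * (4 a)^3 = -1728 * (4*29)^3 mod 31 = 27
j = 27 * 30^(-1) mod 31 = 4

j = 4 (mod 31)


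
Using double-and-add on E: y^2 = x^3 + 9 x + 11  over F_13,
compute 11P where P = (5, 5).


k = 11 = 1011_2 (binary, LSB first: 1101)
Double-and-add from P = (5, 5):
  bit 0 = 1: acc = O + (5, 5) = (5, 5)
  bit 1 = 1: acc = (5, 5) + (7, 12) = (10, 10)
  bit 2 = 0: acc unchanged = (10, 10)
  bit 3 = 1: acc = (10, 10) + (12, 12) = (5, 8)

11P = (5, 8)


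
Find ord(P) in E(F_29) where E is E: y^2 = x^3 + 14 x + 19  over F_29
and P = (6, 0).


Compute successive multiples of P until we hit O:
  1P = (6, 0)
  2P = O

ord(P) = 2


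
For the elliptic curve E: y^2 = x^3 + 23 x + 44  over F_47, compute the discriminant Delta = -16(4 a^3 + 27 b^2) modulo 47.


4 a^3 + 27 b^2 = 4*23^3 + 27*44^2 = 48668 + 52272 = 100940
Delta = -16 * (100940) = -1615040
Delta mod 47 = 21

Delta = 21 (mod 47)


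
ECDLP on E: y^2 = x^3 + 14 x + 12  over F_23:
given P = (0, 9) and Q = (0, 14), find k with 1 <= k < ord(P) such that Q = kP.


Enumerate multiples of P until we hit Q = (0, 14):
  1P = (0, 9)
  2P = (6, 17)
  3P = (6, 6)
  4P = (0, 14)
Match found at i = 4.

k = 4


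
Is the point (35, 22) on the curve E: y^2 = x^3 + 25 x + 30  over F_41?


Check whether y^2 = x^3 + 25 x + 30 (mod 41) for (x, y) = (35, 22).
LHS: y^2 = 22^2 mod 41 = 33
RHS: x^3 + 25 x + 30 = 35^3 + 25*35 + 30 mod 41 = 33
LHS = RHS

Yes, on the curve


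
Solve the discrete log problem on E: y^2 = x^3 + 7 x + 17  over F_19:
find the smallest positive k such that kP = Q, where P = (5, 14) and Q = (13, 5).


Enumerate multiples of P until we hit Q = (13, 5):
  1P = (5, 14)
  2P = (1, 14)
  3P = (13, 5)
Match found at i = 3.

k = 3


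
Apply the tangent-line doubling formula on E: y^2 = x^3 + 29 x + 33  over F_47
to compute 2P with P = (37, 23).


Doubling: s = (3 x1^2 + a) / (2 y1)
s = (3*37^2 + 29) / (2*23) mod 47 = 0
x3 = s^2 - 2 x1 mod 47 = 0^2 - 2*37 = 20
y3 = s (x1 - x3) - y1 mod 47 = 0 * (37 - 20) - 23 = 24

2P = (20, 24)


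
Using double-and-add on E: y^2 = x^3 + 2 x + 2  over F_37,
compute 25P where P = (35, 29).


k = 25 = 11001_2 (binary, LSB first: 10011)
Double-and-add from P = (35, 29):
  bit 0 = 1: acc = O + (35, 29) = (35, 29)
  bit 1 = 0: acc unchanged = (35, 29)
  bit 2 = 0: acc unchanged = (35, 29)
  bit 3 = 1: acc = (35, 29) + (14, 31) = (36, 31)
  bit 4 = 1: acc = (36, 31) + (8, 7) = (33, 35)

25P = (33, 35)


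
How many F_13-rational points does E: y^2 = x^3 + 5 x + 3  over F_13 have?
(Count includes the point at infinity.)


For each x in F_13, count y with y^2 = x^3 + 5 x + 3 mod 13:
  x = 0: RHS = 3, y in [4, 9]  -> 2 point(s)
  x = 1: RHS = 9, y in [3, 10]  -> 2 point(s)
  x = 4: RHS = 9, y in [3, 10]  -> 2 point(s)
  x = 5: RHS = 10, y in [6, 7]  -> 2 point(s)
  x = 7: RHS = 4, y in [2, 11]  -> 2 point(s)
  x = 8: RHS = 9, y in [3, 10]  -> 2 point(s)
  x = 9: RHS = 10, y in [6, 7]  -> 2 point(s)
  x = 10: RHS = 0, y in [0]  -> 1 point(s)
  x = 12: RHS = 10, y in [6, 7]  -> 2 point(s)
Affine points: 17. Add the point at infinity: total = 18.

#E(F_13) = 18


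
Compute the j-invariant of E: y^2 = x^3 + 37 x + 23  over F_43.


Delta = -16(4 a^3 + 27 b^2) mod 43 = 38
-1728 * (4 a)^3 = -1728 * (4*37)^3 mod 43 = 39
j = 39 * 38^(-1) mod 43 = 18

j = 18 (mod 43)


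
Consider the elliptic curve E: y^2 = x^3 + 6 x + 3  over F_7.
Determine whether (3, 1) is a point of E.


Check whether y^2 = x^3 + 6 x + 3 (mod 7) for (x, y) = (3, 1).
LHS: y^2 = 1^2 mod 7 = 1
RHS: x^3 + 6 x + 3 = 3^3 + 6*3 + 3 mod 7 = 6
LHS != RHS

No, not on the curve


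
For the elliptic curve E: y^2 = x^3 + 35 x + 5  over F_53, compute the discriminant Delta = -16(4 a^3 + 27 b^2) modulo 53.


4 a^3 + 27 b^2 = 4*35^3 + 27*5^2 = 171500 + 675 = 172175
Delta = -16 * (172175) = -2754800
Delta mod 53 = 34

Delta = 34 (mod 53)


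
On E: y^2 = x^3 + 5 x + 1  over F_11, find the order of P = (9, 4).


Compute successive multiples of P until we hit O:
  1P = (9, 4)
  2P = (8, 5)
  3P = (6, 4)
  4P = (7, 7)
  5P = (0, 10)
  6P = (0, 1)
  7P = (7, 4)
  8P = (6, 7)
  ... (continuing to 11P)
  11P = O

ord(P) = 11


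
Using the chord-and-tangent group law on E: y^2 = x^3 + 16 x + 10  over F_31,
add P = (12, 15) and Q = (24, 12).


P != Q, so use the chord formula.
s = (y2 - y1) / (x2 - x1) = (28) / (12) mod 31 = 23
x3 = s^2 - x1 - x2 mod 31 = 23^2 - 12 - 24 = 28
y3 = s (x1 - x3) - y1 mod 31 = 23 * (12 - 28) - 15 = 20

P + Q = (28, 20)


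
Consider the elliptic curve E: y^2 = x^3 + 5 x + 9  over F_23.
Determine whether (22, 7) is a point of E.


Check whether y^2 = x^3 + 5 x + 9 (mod 23) for (x, y) = (22, 7).
LHS: y^2 = 7^2 mod 23 = 3
RHS: x^3 + 5 x + 9 = 22^3 + 5*22 + 9 mod 23 = 3
LHS = RHS

Yes, on the curve


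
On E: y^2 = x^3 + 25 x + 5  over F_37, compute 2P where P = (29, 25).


Doubling: s = (3 x1^2 + a) / (2 y1)
s = (3*29^2 + 25) / (2*25) mod 37 = 11
x3 = s^2 - 2 x1 mod 37 = 11^2 - 2*29 = 26
y3 = s (x1 - x3) - y1 mod 37 = 11 * (29 - 26) - 25 = 8

2P = (26, 8)


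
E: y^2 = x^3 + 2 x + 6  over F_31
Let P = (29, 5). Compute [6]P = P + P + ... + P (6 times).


k = 6 = 110_2 (binary, LSB first: 011)
Double-and-add from P = (29, 5):
  bit 0 = 0: acc unchanged = O
  bit 1 = 1: acc = O + (1, 28) = (1, 28)
  bit 2 = 1: acc = (1, 28) + (3, 15) = (15, 1)

6P = (15, 1)


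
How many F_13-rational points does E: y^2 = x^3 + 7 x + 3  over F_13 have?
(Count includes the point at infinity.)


For each x in F_13, count y with y^2 = x^3 + 7 x + 3 mod 13:
  x = 0: RHS = 3, y in [4, 9]  -> 2 point(s)
  x = 2: RHS = 12, y in [5, 8]  -> 2 point(s)
  x = 3: RHS = 12, y in [5, 8]  -> 2 point(s)
  x = 4: RHS = 4, y in [2, 11]  -> 2 point(s)
  x = 6: RHS = 1, y in [1, 12]  -> 2 point(s)
  x = 8: RHS = 12, y in [5, 8]  -> 2 point(s)
Affine points: 12. Add the point at infinity: total = 13.

#E(F_13) = 13


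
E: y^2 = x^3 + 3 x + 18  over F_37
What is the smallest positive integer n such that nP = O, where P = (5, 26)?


Compute successive multiples of P until we hit O:
  1P = (5, 26)
  2P = (20, 7)
  3P = (9, 21)
  4P = (13, 21)
  5P = (35, 2)
  6P = (8, 6)
  7P = (15, 16)
  8P = (18, 24)
  ... (continuing to 32P)
  32P = O

ord(P) = 32


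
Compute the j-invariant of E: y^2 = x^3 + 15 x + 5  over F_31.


Delta = -16(4 a^3 + 27 b^2) mod 31 = 27
-1728 * (4 a)^3 = -1728 * (4*15)^3 mod 31 = 29
j = 29 * 27^(-1) mod 31 = 16

j = 16 (mod 31)


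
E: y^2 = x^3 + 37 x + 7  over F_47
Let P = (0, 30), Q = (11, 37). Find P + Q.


P != Q, so use the chord formula.
s = (y2 - y1) / (x2 - x1) = (7) / (11) mod 47 = 22
x3 = s^2 - x1 - x2 mod 47 = 22^2 - 0 - 11 = 3
y3 = s (x1 - x3) - y1 mod 47 = 22 * (0 - 3) - 30 = 45

P + Q = (3, 45)


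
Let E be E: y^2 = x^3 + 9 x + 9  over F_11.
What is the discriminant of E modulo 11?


4 a^3 + 27 b^2 = 4*9^3 + 27*9^2 = 2916 + 2187 = 5103
Delta = -16 * (5103) = -81648
Delta mod 11 = 5

Delta = 5 (mod 11)


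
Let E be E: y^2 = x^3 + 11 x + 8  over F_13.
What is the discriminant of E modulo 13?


4 a^3 + 27 b^2 = 4*11^3 + 27*8^2 = 5324 + 1728 = 7052
Delta = -16 * (7052) = -112832
Delta mod 13 = 8

Delta = 8 (mod 13)


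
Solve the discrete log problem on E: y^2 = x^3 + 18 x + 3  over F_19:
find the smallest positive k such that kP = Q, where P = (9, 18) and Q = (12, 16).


Enumerate multiples of P until we hit Q = (12, 16):
  1P = (9, 18)
  2P = (12, 3)
  3P = (4, 14)
  4P = (15, 0)
  5P = (4, 5)
  6P = (12, 16)
Match found at i = 6.

k = 6


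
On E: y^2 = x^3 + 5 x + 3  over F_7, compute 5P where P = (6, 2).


k = 5 = 101_2 (binary, LSB first: 101)
Double-and-add from P = (6, 2):
  bit 0 = 1: acc = O + (6, 2) = (6, 2)
  bit 1 = 0: acc unchanged = (6, 2)
  bit 2 = 1: acc = (6, 2) + (6, 2) = (6, 5)

5P = (6, 5)


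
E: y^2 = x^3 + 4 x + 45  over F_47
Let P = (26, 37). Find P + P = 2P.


Doubling: s = (3 x1^2 + a) / (2 y1)
s = (3*26^2 + 4) / (2*37) mod 47 = 30
x3 = s^2 - 2 x1 mod 47 = 30^2 - 2*26 = 2
y3 = s (x1 - x3) - y1 mod 47 = 30 * (26 - 2) - 37 = 25

2P = (2, 25)


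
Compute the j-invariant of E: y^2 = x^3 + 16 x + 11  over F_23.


Delta = -16(4 a^3 + 27 b^2) mod 23 = 17
-1728 * (4 a)^3 = -1728 * (4*16)^3 mod 23 = 7
j = 7 * 17^(-1) mod 23 = 18

j = 18 (mod 23)


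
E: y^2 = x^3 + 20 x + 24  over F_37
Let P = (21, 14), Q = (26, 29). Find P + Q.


P != Q, so use the chord formula.
s = (y2 - y1) / (x2 - x1) = (15) / (5) mod 37 = 3
x3 = s^2 - x1 - x2 mod 37 = 3^2 - 21 - 26 = 36
y3 = s (x1 - x3) - y1 mod 37 = 3 * (21 - 36) - 14 = 15

P + Q = (36, 15)


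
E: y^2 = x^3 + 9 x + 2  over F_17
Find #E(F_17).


For each x in F_17, count y with y^2 = x^3 + 9 x + 2 mod 17:
  x = 0: RHS = 2, y in [6, 11]  -> 2 point(s)
  x = 4: RHS = 0, y in [0]  -> 1 point(s)
  x = 5: RHS = 2, y in [6, 11]  -> 2 point(s)
  x = 6: RHS = 0, y in [0]  -> 1 point(s)
  x = 7: RHS = 0, y in [0]  -> 1 point(s)
  x = 8: RHS = 8, y in [5, 12]  -> 2 point(s)
  x = 9: RHS = 13, y in [8, 9]  -> 2 point(s)
  x = 10: RHS = 4, y in [2, 15]  -> 2 point(s)
  x = 11: RHS = 4, y in [2, 15]  -> 2 point(s)
  x = 12: RHS = 2, y in [6, 11]  -> 2 point(s)
  x = 13: RHS = 4, y in [2, 15]  -> 2 point(s)
  x = 14: RHS = 16, y in [4, 13]  -> 2 point(s)
  x = 16: RHS = 9, y in [3, 14]  -> 2 point(s)
Affine points: 23. Add the point at infinity: total = 24.

#E(F_17) = 24


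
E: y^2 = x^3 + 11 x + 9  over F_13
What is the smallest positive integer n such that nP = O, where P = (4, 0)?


Compute successive multiples of P until we hit O:
  1P = (4, 0)
  2P = O

ord(P) = 2


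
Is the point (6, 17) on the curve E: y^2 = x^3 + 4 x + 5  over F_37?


Check whether y^2 = x^3 + 4 x + 5 (mod 37) for (x, y) = (6, 17).
LHS: y^2 = 17^2 mod 37 = 30
RHS: x^3 + 4 x + 5 = 6^3 + 4*6 + 5 mod 37 = 23
LHS != RHS

No, not on the curve


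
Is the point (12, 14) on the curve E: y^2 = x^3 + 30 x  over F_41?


Check whether y^2 = x^3 + 30 x + 0 (mod 41) for (x, y) = (12, 14).
LHS: y^2 = 14^2 mod 41 = 32
RHS: x^3 + 30 x + 0 = 12^3 + 30*12 + 0 mod 41 = 38
LHS != RHS

No, not on the curve


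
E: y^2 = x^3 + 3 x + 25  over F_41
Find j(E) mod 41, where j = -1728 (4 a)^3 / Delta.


Delta = -16(4 a^3 + 27 b^2) mod 41 = 20
-1728 * (4 a)^3 = -1728 * (4*3)^3 mod 41 = 5
j = 5 * 20^(-1) mod 41 = 31

j = 31 (mod 41)


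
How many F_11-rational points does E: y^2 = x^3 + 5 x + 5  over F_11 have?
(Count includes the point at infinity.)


For each x in F_11, count y with y^2 = x^3 + 5 x + 5 mod 11:
  x = 0: RHS = 5, y in [4, 7]  -> 2 point(s)
  x = 1: RHS = 0, y in [0]  -> 1 point(s)
  x = 2: RHS = 1, y in [1, 10]  -> 2 point(s)
  x = 3: RHS = 3, y in [5, 6]  -> 2 point(s)
  x = 4: RHS = 1, y in [1, 10]  -> 2 point(s)
  x = 5: RHS = 1, y in [1, 10]  -> 2 point(s)
  x = 6: RHS = 9, y in [3, 8]  -> 2 point(s)
  x = 7: RHS = 9, y in [3, 8]  -> 2 point(s)
  x = 9: RHS = 9, y in [3, 8]  -> 2 point(s)
Affine points: 17. Add the point at infinity: total = 18.

#E(F_11) = 18


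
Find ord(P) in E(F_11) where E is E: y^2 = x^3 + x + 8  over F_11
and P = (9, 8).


Compute successive multiples of P until we hit O:
  1P = (9, 8)
  2P = (9, 3)
  3P = O

ord(P) = 3


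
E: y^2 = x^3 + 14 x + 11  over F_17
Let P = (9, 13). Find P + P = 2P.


Doubling: s = (3 x1^2 + a) / (2 y1)
s = (3*9^2 + 14) / (2*13) mod 17 = 4
x3 = s^2 - 2 x1 mod 17 = 4^2 - 2*9 = 15
y3 = s (x1 - x3) - y1 mod 17 = 4 * (9 - 15) - 13 = 14

2P = (15, 14)


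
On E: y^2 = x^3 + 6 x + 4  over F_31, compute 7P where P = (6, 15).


k = 7 = 111_2 (binary, LSB first: 111)
Double-and-add from P = (6, 15):
  bit 0 = 1: acc = O + (6, 15) = (6, 15)
  bit 1 = 1: acc = (6, 15) + (26, 2) = (15, 11)
  bit 2 = 1: acc = (15, 11) + (19, 8) = (15, 20)

7P = (15, 20)


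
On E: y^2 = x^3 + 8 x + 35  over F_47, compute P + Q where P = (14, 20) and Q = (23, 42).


P != Q, so use the chord formula.
s = (y2 - y1) / (x2 - x1) = (22) / (9) mod 47 = 39
x3 = s^2 - x1 - x2 mod 47 = 39^2 - 14 - 23 = 27
y3 = s (x1 - x3) - y1 mod 47 = 39 * (14 - 27) - 20 = 37

P + Q = (27, 37)


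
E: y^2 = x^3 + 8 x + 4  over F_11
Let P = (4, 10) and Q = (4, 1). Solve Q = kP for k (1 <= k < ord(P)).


Enumerate multiples of P until we hit Q = (4, 1):
  1P = (4, 10)
  2P = (6, 2)
  3P = (6, 9)
  4P = (4, 1)
Match found at i = 4.

k = 4


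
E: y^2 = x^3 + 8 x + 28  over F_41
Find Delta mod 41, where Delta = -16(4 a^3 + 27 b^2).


4 a^3 + 27 b^2 = 4*8^3 + 27*28^2 = 2048 + 21168 = 23216
Delta = -16 * (23216) = -371456
Delta mod 41 = 4

Delta = 4 (mod 41)


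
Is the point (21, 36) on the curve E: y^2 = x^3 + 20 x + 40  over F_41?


Check whether y^2 = x^3 + 20 x + 40 (mod 41) for (x, y) = (21, 36).
LHS: y^2 = 36^2 mod 41 = 25
RHS: x^3 + 20 x + 40 = 21^3 + 20*21 + 40 mod 41 = 4
LHS != RHS

No, not on the curve


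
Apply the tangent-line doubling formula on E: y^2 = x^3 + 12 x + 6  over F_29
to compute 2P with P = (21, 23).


Doubling: s = (3 x1^2 + a) / (2 y1)
s = (3*21^2 + 12) / (2*23) mod 29 = 12
x3 = s^2 - 2 x1 mod 29 = 12^2 - 2*21 = 15
y3 = s (x1 - x3) - y1 mod 29 = 12 * (21 - 15) - 23 = 20

2P = (15, 20)


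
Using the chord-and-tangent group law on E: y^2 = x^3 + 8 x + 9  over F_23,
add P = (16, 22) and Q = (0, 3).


P != Q, so use the chord formula.
s = (y2 - y1) / (x2 - x1) = (4) / (7) mod 23 = 17
x3 = s^2 - x1 - x2 mod 23 = 17^2 - 16 - 0 = 20
y3 = s (x1 - x3) - y1 mod 23 = 17 * (16 - 20) - 22 = 2

P + Q = (20, 2)


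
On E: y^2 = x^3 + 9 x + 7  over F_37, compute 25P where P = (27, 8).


k = 25 = 11001_2 (binary, LSB first: 10011)
Double-and-add from P = (27, 8):
  bit 0 = 1: acc = O + (27, 8) = (27, 8)
  bit 1 = 0: acc unchanged = (27, 8)
  bit 2 = 0: acc unchanged = (27, 8)
  bit 3 = 1: acc = (27, 8) + (9, 15) = (12, 17)
  bit 4 = 1: acc = (12, 17) + (20, 11) = (31, 25)

25P = (31, 25)


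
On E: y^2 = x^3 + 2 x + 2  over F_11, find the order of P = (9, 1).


Compute successive multiples of P until we hit O:
  1P = (9, 1)
  2P = (9, 10)
  3P = O

ord(P) = 3


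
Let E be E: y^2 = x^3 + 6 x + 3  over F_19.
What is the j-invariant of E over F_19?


Delta = -16(4 a^3 + 27 b^2) mod 19 = 15
-1728 * (4 a)^3 = -1728 * (4*6)^3 mod 19 = 11
j = 11 * 15^(-1) mod 19 = 2

j = 2 (mod 19)


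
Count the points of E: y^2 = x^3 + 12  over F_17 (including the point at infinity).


For each x in F_17, count y with y^2 = x^3 + 0 x + 12 mod 17:
  x = 1: RHS = 13, y in [8, 9]  -> 2 point(s)
  x = 4: RHS = 8, y in [5, 12]  -> 2 point(s)
  x = 5: RHS = 1, y in [1, 16]  -> 2 point(s)
  x = 7: RHS = 15, y in [7, 10]  -> 2 point(s)
  x = 10: RHS = 9, y in [3, 14]  -> 2 point(s)
  x = 11: RHS = 0, y in [0]  -> 1 point(s)
  x = 13: RHS = 16, y in [4, 13]  -> 2 point(s)
  x = 14: RHS = 2, y in [6, 11]  -> 2 point(s)
  x = 15: RHS = 4, y in [2, 15]  -> 2 point(s)
Affine points: 17. Add the point at infinity: total = 18.

#E(F_17) = 18


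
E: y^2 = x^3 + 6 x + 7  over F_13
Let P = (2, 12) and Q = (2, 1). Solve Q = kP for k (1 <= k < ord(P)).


Enumerate multiples of P until we hit Q = (2, 1):
  1P = (2, 12)
  2P = (12, 0)
  3P = (2, 1)
Match found at i = 3.

k = 3


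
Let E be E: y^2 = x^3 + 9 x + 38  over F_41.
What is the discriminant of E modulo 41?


4 a^3 + 27 b^2 = 4*9^3 + 27*38^2 = 2916 + 38988 = 41904
Delta = -16 * (41904) = -670464
Delta mod 41 = 9

Delta = 9 (mod 41)


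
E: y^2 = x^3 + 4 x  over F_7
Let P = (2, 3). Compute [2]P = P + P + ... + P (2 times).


k = 2 = 10_2 (binary, LSB first: 01)
Double-and-add from P = (2, 3):
  bit 0 = 0: acc unchanged = O
  bit 1 = 1: acc = O + (0, 0) = (0, 0)

2P = (0, 0)


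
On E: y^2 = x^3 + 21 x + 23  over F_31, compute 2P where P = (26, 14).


Doubling: s = (3 x1^2 + a) / (2 y1)
s = (3*26^2 + 21) / (2*14) mod 31 = 30
x3 = s^2 - 2 x1 mod 31 = 30^2 - 2*26 = 11
y3 = s (x1 - x3) - y1 mod 31 = 30 * (26 - 11) - 14 = 2

2P = (11, 2)


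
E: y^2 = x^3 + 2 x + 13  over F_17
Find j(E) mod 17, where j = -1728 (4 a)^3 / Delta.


Delta = -16(4 a^3 + 27 b^2) mod 17 = 5
-1728 * (4 a)^3 = -1728 * (4*2)^3 mod 17 = 12
j = 12 * 5^(-1) mod 17 = 16

j = 16 (mod 17)


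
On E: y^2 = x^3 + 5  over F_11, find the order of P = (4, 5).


Compute successive multiples of P until we hit O:
  1P = (4, 5)
  2P = (8, 0)
  3P = (4, 6)
  4P = O

ord(P) = 4


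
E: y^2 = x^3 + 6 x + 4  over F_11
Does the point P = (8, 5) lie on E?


Check whether y^2 = x^3 + 6 x + 4 (mod 11) for (x, y) = (8, 5).
LHS: y^2 = 5^2 mod 11 = 3
RHS: x^3 + 6 x + 4 = 8^3 + 6*8 + 4 mod 11 = 3
LHS = RHS

Yes, on the curve


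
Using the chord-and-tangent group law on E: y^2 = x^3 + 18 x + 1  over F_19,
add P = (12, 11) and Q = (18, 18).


P != Q, so use the chord formula.
s = (y2 - y1) / (x2 - x1) = (7) / (6) mod 19 = 17
x3 = s^2 - x1 - x2 mod 19 = 17^2 - 12 - 18 = 12
y3 = s (x1 - x3) - y1 mod 19 = 17 * (12 - 12) - 11 = 8

P + Q = (12, 8)


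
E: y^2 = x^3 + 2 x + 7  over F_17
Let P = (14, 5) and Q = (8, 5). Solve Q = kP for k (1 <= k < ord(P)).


Enumerate multiples of P until we hit Q = (8, 5):
  1P = (14, 5)
  2P = (2, 6)
  3P = (16, 15)
  4P = (12, 5)
  5P = (8, 12)
  6P = (11, 0)
  7P = (8, 5)
Match found at i = 7.

k = 7


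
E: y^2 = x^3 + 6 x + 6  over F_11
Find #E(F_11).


For each x in F_11, count y with y^2 = x^3 + 6 x + 6 mod 11:
  x = 2: RHS = 4, y in [2, 9]  -> 2 point(s)
  x = 6: RHS = 5, y in [4, 7]  -> 2 point(s)
  x = 8: RHS = 5, y in [4, 7]  -> 2 point(s)
Affine points: 6. Add the point at infinity: total = 7.

#E(F_11) = 7


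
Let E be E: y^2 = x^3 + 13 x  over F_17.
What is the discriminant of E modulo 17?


4 a^3 + 27 b^2 = 4*13^3 + 27*0^2 = 8788 + 0 = 8788
Delta = -16 * (8788) = -140608
Delta mod 17 = 16

Delta = 16 (mod 17)


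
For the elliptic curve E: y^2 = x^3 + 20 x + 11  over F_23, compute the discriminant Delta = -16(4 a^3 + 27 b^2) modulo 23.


4 a^3 + 27 b^2 = 4*20^3 + 27*11^2 = 32000 + 3267 = 35267
Delta = -16 * (35267) = -564272
Delta mod 23 = 10

Delta = 10 (mod 23)


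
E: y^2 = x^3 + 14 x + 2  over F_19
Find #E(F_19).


For each x in F_19, count y with y^2 = x^3 + 14 x + 2 mod 19:
  x = 1: RHS = 17, y in [6, 13]  -> 2 point(s)
  x = 2: RHS = 0, y in [0]  -> 1 point(s)
  x = 5: RHS = 7, y in [8, 11]  -> 2 point(s)
  x = 6: RHS = 17, y in [6, 13]  -> 2 point(s)
  x = 7: RHS = 6, y in [5, 14]  -> 2 point(s)
  x = 11: RHS = 5, y in [9, 10]  -> 2 point(s)
  x = 12: RHS = 17, y in [6, 13]  -> 2 point(s)
  x = 13: RHS = 6, y in [5, 14]  -> 2 point(s)
  x = 14: RHS = 16, y in [4, 15]  -> 2 point(s)
  x = 16: RHS = 9, y in [3, 16]  -> 2 point(s)
  x = 17: RHS = 4, y in [2, 17]  -> 2 point(s)
  x = 18: RHS = 6, y in [5, 14]  -> 2 point(s)
Affine points: 23. Add the point at infinity: total = 24.

#E(F_19) = 24


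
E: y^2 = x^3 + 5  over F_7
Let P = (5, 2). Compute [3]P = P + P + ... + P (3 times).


k = 3 = 11_2 (binary, LSB first: 11)
Double-and-add from P = (5, 2):
  bit 0 = 1: acc = O + (5, 2) = (5, 2)
  bit 1 = 1: acc = (5, 2) + (6, 2) = (3, 5)

3P = (3, 5)


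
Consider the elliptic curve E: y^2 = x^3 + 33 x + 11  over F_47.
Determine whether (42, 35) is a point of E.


Check whether y^2 = x^3 + 33 x + 11 (mod 47) for (x, y) = (42, 35).
LHS: y^2 = 35^2 mod 47 = 3
RHS: x^3 + 33 x + 11 = 42^3 + 33*42 + 11 mod 47 = 3
LHS = RHS

Yes, on the curve


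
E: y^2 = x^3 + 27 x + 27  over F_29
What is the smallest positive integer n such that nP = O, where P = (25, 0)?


Compute successive multiples of P until we hit O:
  1P = (25, 0)
  2P = O

ord(P) = 2


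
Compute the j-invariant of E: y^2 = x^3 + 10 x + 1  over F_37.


Delta = -16(4 a^3 + 27 b^2) mod 37 = 22
-1728 * (4 a)^3 = -1728 * (4*10)^3 mod 37 = 1
j = 1 * 22^(-1) mod 37 = 32

j = 32 (mod 37)


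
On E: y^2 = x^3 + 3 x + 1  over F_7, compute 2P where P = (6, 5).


Doubling: s = (3 x1^2 + a) / (2 y1)
s = (3*6^2 + 3) / (2*5) mod 7 = 2
x3 = s^2 - 2 x1 mod 7 = 2^2 - 2*6 = 6
y3 = s (x1 - x3) - y1 mod 7 = 2 * (6 - 6) - 5 = 2

2P = (6, 2)


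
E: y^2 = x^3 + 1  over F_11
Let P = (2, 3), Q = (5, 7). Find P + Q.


P != Q, so use the chord formula.
s = (y2 - y1) / (x2 - x1) = (4) / (3) mod 11 = 5
x3 = s^2 - x1 - x2 mod 11 = 5^2 - 2 - 5 = 7
y3 = s (x1 - x3) - y1 mod 11 = 5 * (2 - 7) - 3 = 5

P + Q = (7, 5)


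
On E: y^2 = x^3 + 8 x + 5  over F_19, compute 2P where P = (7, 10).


Doubling: s = (3 x1^2 + a) / (2 y1)
s = (3*7^2 + 8) / (2*10) mod 19 = 3
x3 = s^2 - 2 x1 mod 19 = 3^2 - 2*7 = 14
y3 = s (x1 - x3) - y1 mod 19 = 3 * (7 - 14) - 10 = 7

2P = (14, 7)


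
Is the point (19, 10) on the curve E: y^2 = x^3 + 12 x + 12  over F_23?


Check whether y^2 = x^3 + 12 x + 12 (mod 23) for (x, y) = (19, 10).
LHS: y^2 = 10^2 mod 23 = 8
RHS: x^3 + 12 x + 12 = 19^3 + 12*19 + 12 mod 23 = 15
LHS != RHS

No, not on the curve


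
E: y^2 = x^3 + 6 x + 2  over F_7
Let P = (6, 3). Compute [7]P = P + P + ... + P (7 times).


k = 7 = 111_2 (binary, LSB first: 111)
Double-and-add from P = (6, 3):
  bit 0 = 1: acc = O + (6, 3) = (6, 3)
  bit 1 = 1: acc = (6, 3) + (6, 4) = O
  bit 2 = 1: acc = O + (6, 3) = (6, 3)

7P = (6, 3)


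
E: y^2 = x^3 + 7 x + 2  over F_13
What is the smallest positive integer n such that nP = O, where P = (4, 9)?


Compute successive multiples of P until we hit O:
  1P = (4, 9)
  2P = (9, 1)
  3P = (1, 7)
  4P = (7, 2)
  5P = (6, 0)
  6P = (7, 11)
  7P = (1, 6)
  8P = (9, 12)
  ... (continuing to 10P)
  10P = O

ord(P) = 10


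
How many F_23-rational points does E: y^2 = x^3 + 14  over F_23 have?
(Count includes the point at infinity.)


For each x in F_23, count y with y^2 = x^3 + 0 x + 14 mod 23:
  x = 3: RHS = 18, y in [8, 15]  -> 2 point(s)
  x = 4: RHS = 9, y in [3, 20]  -> 2 point(s)
  x = 5: RHS = 1, y in [1, 22]  -> 2 point(s)
  x = 6: RHS = 0, y in [0]  -> 1 point(s)
  x = 7: RHS = 12, y in [9, 14]  -> 2 point(s)
  x = 10: RHS = 2, y in [5, 18]  -> 2 point(s)
  x = 13: RHS = 3, y in [7, 16]  -> 2 point(s)
  x = 15: RHS = 8, y in [10, 13]  -> 2 point(s)
  x = 16: RHS = 16, y in [4, 19]  -> 2 point(s)
  x = 18: RHS = 4, y in [2, 21]  -> 2 point(s)
  x = 21: RHS = 6, y in [11, 12]  -> 2 point(s)
  x = 22: RHS = 13, y in [6, 17]  -> 2 point(s)
Affine points: 23. Add the point at infinity: total = 24.

#E(F_23) = 24


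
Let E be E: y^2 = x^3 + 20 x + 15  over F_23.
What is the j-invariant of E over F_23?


Delta = -16(4 a^3 + 27 b^2) mod 23 = 1
-1728 * (4 a)^3 = -1728 * (4*20)^3 mod 23 = 9
j = 9 * 1^(-1) mod 23 = 9

j = 9 (mod 23)


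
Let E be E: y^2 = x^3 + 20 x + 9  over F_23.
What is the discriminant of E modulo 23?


4 a^3 + 27 b^2 = 4*20^3 + 27*9^2 = 32000 + 2187 = 34187
Delta = -16 * (34187) = -546992
Delta mod 23 = 17

Delta = 17 (mod 23)


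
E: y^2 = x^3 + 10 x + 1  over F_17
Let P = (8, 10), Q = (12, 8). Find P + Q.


P != Q, so use the chord formula.
s = (y2 - y1) / (x2 - x1) = (15) / (4) mod 17 = 8
x3 = s^2 - x1 - x2 mod 17 = 8^2 - 8 - 12 = 10
y3 = s (x1 - x3) - y1 mod 17 = 8 * (8 - 10) - 10 = 8

P + Q = (10, 8)


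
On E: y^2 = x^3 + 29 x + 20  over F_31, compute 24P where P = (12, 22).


k = 24 = 11000_2 (binary, LSB first: 00011)
Double-and-add from P = (12, 22):
  bit 0 = 0: acc unchanged = O
  bit 1 = 0: acc unchanged = O
  bit 2 = 0: acc unchanged = O
  bit 3 = 1: acc = O + (24, 1) = (24, 1)
  bit 4 = 1: acc = (24, 1) + (8, 12) = (18, 22)

24P = (18, 22)


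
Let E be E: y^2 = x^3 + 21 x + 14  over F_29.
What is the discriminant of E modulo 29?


4 a^3 + 27 b^2 = 4*21^3 + 27*14^2 = 37044 + 5292 = 42336
Delta = -16 * (42336) = -677376
Delta mod 29 = 6

Delta = 6 (mod 29)


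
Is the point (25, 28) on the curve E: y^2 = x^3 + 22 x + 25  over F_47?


Check whether y^2 = x^3 + 22 x + 25 (mod 47) for (x, y) = (25, 28).
LHS: y^2 = 28^2 mod 47 = 32
RHS: x^3 + 22 x + 25 = 25^3 + 22*25 + 25 mod 47 = 32
LHS = RHS

Yes, on the curve


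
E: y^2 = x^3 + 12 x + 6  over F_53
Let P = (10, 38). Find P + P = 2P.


Doubling: s = (3 x1^2 + a) / (2 y1)
s = (3*10^2 + 12) / (2*38) mod 53 = 32
x3 = s^2 - 2 x1 mod 53 = 32^2 - 2*10 = 50
y3 = s (x1 - x3) - y1 mod 53 = 32 * (10 - 50) - 38 = 7

2P = (50, 7)


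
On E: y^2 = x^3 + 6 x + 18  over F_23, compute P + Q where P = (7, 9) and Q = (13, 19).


P != Q, so use the chord formula.
s = (y2 - y1) / (x2 - x1) = (10) / (6) mod 23 = 17
x3 = s^2 - x1 - x2 mod 23 = 17^2 - 7 - 13 = 16
y3 = s (x1 - x3) - y1 mod 23 = 17 * (7 - 16) - 9 = 22

P + Q = (16, 22)


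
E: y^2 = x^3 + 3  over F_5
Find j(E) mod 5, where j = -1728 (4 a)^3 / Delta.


Delta = -16(4 a^3 + 27 b^2) mod 5 = 2
-1728 * (4 a)^3 = -1728 * (4*0)^3 mod 5 = 0
j = 0 * 2^(-1) mod 5 = 0

j = 0 (mod 5)


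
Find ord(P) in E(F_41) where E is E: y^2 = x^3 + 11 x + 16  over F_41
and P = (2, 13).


Compute successive multiples of P until we hit O:
  1P = (2, 13)
  2P = (4, 1)
  3P = (30, 32)
  4P = (32, 34)
  5P = (12, 21)
  6P = (26, 17)
  7P = (21, 18)
  8P = (20, 6)
  ... (continuing to 22P)
  22P = O

ord(P) = 22


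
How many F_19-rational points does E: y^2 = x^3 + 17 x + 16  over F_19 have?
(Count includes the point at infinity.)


For each x in F_19, count y with y^2 = x^3 + 17 x + 16 mod 19:
  x = 0: RHS = 16, y in [4, 15]  -> 2 point(s)
  x = 2: RHS = 1, y in [1, 18]  -> 2 point(s)
  x = 5: RHS = 17, y in [6, 13]  -> 2 point(s)
  x = 6: RHS = 11, y in [7, 12]  -> 2 point(s)
  x = 9: RHS = 5, y in [9, 10]  -> 2 point(s)
  x = 15: RHS = 17, y in [6, 13]  -> 2 point(s)
  x = 18: RHS = 17, y in [6, 13]  -> 2 point(s)
Affine points: 14. Add the point at infinity: total = 15.

#E(F_19) = 15
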